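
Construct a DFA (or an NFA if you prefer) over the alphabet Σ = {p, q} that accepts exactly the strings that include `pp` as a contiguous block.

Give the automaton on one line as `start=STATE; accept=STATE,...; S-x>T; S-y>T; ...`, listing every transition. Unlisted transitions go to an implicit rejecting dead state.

start=s0; accept=s2; s0-p>s1; s0-q>s0; s1-p>s2; s1-q>s0; s2-p>s2; s2-q>s2

Track how much of `pp` has been matched so far: state s0 is no progress, s2 is the absorbing accept state reached once `pp` has occurred. Intermediate states record partial matches; on a mismatch, fall back to the longest reusable overlap.
        p   q  
>  s0   s1  s0 
   s1   s2  s0 
 * s2   s2  s2 
(> = start, * = accepting)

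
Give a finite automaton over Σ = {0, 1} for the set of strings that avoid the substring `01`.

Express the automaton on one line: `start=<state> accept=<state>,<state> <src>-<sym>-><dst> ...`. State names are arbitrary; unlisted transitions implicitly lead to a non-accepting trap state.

start=A accept=A,B A-0->B A-1->A B-0->B B-1->C C-0->C C-1->C

Track partial matches of the forbidden pattern `01`. State C is a dead state reached once `01` has occurred; every other state accepts. A means no part of `01` is currently matched.
A 3-state machine:
       0  1 
>* A   B  A 
 * B   B  C 
   C   C  C 
(> = start, * = accepting)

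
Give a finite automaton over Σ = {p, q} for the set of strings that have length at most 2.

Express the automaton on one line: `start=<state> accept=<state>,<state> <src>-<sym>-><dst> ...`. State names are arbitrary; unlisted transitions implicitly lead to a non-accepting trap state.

start=S0 accept=S0,S1,S2 S0-p->S1 S0-q->S1 S1-p->S2 S1-q->S2 S2-p->S3 S2-q->S3 S3-p->S3 S3-q->S3

Count input length up to 3: every symbol moves from S0 toward S3, which means 'more than 2' and absorbs. Accept from {S0, S1, S2}.
4 states suffice.
        p   q  
>* S0   S1  S1 
 * S1   S2  S2 
 * S2   S3  S3 
   S3   S3  S3 
(> = start, * = accepting)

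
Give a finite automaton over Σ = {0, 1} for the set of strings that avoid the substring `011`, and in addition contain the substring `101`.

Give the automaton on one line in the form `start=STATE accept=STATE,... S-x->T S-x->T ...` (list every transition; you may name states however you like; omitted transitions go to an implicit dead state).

Build one automaton per condition and run them in lockstep. One (4 states) tracks partial matches of the forbidden pattern `011`; the other (4 states) tracks whether and how much of `101` has been seen. Each combined state is a pair, one component from each; accept when both components accept. Equivalent product states are then merged.
8 states suffice.
       0  1 
>  A   B  C 
   B   B  D 
   C   E  C 
   D   E  F 
   E   B  G 
   F   F  F 
 * G   H  F 
 * H   H  G 
(> = start, * = accepting)

start=A accept=G,H A-0->B A-1->C B-0->B B-1->D C-0->E C-1->C D-0->E D-1->F E-0->B E-1->G F-0->F F-1->F G-0->H G-1->F H-0->H H-1->G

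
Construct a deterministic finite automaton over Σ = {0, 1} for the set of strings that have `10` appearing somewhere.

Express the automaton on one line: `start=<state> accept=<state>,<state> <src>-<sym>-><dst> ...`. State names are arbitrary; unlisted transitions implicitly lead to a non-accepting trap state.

Track how much of `10` has been matched so far: state A is no progress, C is the absorbing accept state reached once `10` has occurred. Intermediate states record partial matches; on a mismatch, fall back to the longest reusable overlap.
With 3 states:
       0  1 
>  A   A  B 
   B   C  B 
 * C   C  C 
(> = start, * = accepting)

start=A accept=C A-0->A A-1->B B-0->C B-1->B C-0->C C-1->C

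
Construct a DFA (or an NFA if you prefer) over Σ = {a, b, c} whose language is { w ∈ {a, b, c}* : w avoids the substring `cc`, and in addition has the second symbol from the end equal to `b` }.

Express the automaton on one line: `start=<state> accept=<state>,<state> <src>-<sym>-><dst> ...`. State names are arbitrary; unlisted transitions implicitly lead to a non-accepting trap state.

Handle the two conditions separately and then intersect. One (3 states) tracks partial matches of the forbidden pattern `cc`; the other (13 states) tracks the last 2 symbols read. Each combined state is a pair, one component from each; accept when both components accept. After merging equivalent states the machine shrinks.
With 7 states:
        a   b   c  
>  q0   q0  q1  q2 
   q1   q3  q4  q5 
   q2   q0  q1  q6 
 * q3   q0  q1  q2 
 * q4   q3  q4  q5 
 * q5   q0  q1  q6 
   q6   q6  q6  q6 
(> = start, * = accepting)

start=q0 accept=q3,q4,q5 q0-a->q0 q0-b->q1 q0-c->q2 q1-a->q3 q1-b->q4 q1-c->q5 q2-a->q0 q2-b->q1 q2-c->q6 q3-a->q0 q3-b->q1 q3-c->q2 q4-a->q3 q4-b->q4 q4-c->q5 q5-a->q0 q5-b->q1 q5-c->q6 q6-a->q6 q6-b->q6 q6-c->q6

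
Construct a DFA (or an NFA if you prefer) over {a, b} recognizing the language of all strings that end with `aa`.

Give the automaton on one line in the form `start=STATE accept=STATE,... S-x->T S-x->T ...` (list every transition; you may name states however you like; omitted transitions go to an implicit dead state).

Let each state record the length of the longest suffix of the input read so far that is also a prefix of `aa`. S1 means the last symbol is `a`; S2 means the last 2 symbols are `aa`. Accept only at S2, where the string currently ends in `aa`.
        a   b  
>  S0   S1  S0 
   S1   S2  S0 
 * S2   S2  S0 
(> = start, * = accepting)

start=S0 accept=S2 S0-a->S1 S0-b->S0 S1-a->S2 S1-b->S0 S2-a->S2 S2-b->S0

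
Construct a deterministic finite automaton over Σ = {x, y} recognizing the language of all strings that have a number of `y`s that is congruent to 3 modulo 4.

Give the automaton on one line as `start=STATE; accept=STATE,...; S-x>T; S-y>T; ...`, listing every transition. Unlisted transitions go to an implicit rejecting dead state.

The only thing that matters is how many `y`s have appeared, reduced mod 4. Use one state per residue: q0 for 0, …, q3 for 3. Reading `y` moves to the next residue; anything else stays put. q3 is accepting.
        x   y  
>  q0   q0  q1 
   q1   q1  q2 
   q2   q2  q3 
 * q3   q3  q0 
(> = start, * = accepting)

start=q0; accept=q3; q0-x>q0; q0-y>q1; q1-x>q1; q1-y>q2; q2-x>q2; q2-y>q3; q3-x>q3; q3-y>q0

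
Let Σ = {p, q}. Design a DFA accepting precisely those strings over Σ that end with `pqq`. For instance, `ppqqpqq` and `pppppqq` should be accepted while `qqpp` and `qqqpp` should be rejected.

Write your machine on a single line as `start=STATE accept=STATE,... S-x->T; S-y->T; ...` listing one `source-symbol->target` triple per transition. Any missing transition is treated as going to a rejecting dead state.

Remember how much of `pqq` the current input suffix matches. State S0 means no match yet; S1 means the last symbol is `p`; S2 means the last 2 symbols are `pq`; S3 means the last 3 symbols are `pqq`. Only S3 accepts. On a mismatch, fall back to the longest proper suffix that is still a prefix of `pqq`.
4 states suffice.
        p   q  
>  S0   S1  S0 
   S1   S1  S2 
   S2   S1  S3 
 * S3   S1  S0 
(> = start, * = accepting)

start=S0; accept=S3; S0-p->S1; S0-q->S0; S1-p->S1; S1-q->S2; S2-p->S1; S2-q->S3; S3-p->S1; S3-q->S0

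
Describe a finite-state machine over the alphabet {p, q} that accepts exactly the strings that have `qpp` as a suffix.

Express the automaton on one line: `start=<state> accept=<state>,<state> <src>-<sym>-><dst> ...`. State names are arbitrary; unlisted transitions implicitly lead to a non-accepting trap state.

start=s0 accept=s3 s0-p->s0 s0-q->s1 s1-p->s2 s1-q->s1 s2-p->s3 s2-q->s1 s3-p->s0 s3-q->s1

Let each state record the length of the longest suffix of the input read so far that is also a prefix of `qpp`. s1 means the last symbol is `q`; s2 means the last 2 symbols are `qp`; s3 means the last 3 symbols are `qpp`. Accept only at s3, where the string currently ends in `qpp`.
With 4 states:
        p   q  
>  s0   s0  s1 
   s1   s2  s1 
   s2   s3  s1 
 * s3   s0  s1 
(> = start, * = accepting)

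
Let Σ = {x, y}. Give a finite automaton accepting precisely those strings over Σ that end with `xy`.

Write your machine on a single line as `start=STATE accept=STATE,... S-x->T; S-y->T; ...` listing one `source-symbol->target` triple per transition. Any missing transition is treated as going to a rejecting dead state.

Let each state record the length of the longest suffix of the input read so far that is also a prefix of `xy`. q1 means the last symbol is `x`; q2 means the last 2 symbols are `xy`. Accept only at q2, where the string currently ends in `xy`.
A 3-state machine:
        x   y  
>  q0   q1  q0 
   q1   q1  q2 
 * q2   q1  q0 
(> = start, * = accepting)

start=q0; accept=q2; q0-x->q1; q0-y->q0; q1-x->q1; q1-y->q2; q2-x->q1; q2-y->q0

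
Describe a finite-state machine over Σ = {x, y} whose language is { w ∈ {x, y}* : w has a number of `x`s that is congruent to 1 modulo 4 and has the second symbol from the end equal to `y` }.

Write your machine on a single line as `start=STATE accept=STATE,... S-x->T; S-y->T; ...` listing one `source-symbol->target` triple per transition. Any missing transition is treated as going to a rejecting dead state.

start=q0; accept=q5,q10; q0-x->q1; q0-y->q2; q1-x->q3; q1-y->q4; q2-x->q5; q2-y->q6; q3-x->q7; q3-y->q8; q4-x->q9; q4-y->q10; q5-x->q3; q5-y->q4; q6-x->q5; q6-y->q6; q7-x->q11; q7-y->q12; q8-x->q13; q8-y->q14; q9-x->q7; q9-y->q8; q10-x->q9; q10-y->q10; q11-x->q15; q11-y->q16; q12-x->q17; q12-y->q18; q13-x->q11; q13-y->q12; q14-x->q13; q14-y->q14; q15-x->q3; q15-y->q4; q16-x->q5; q16-y->q6; q17-x->q15; q17-y->q16; q18-x->q17; q18-y->q18

Build one automaton per condition and run them in lockstep. The first has 4 states tracking the count of `x`s modulo 4; the second has 7 states tracking the last 2 symbols read. A product state is a pair (one from each), accepting exactly when both do.
19 states suffice.
          x    y  
>  q0     q1   q2 
   q1     q3   q4 
   q2     q5   q6 
   q3     q7   q8 
   q4     q9  q10 
 * q5     q3   q4 
   q6     q5   q6 
   q7    q11  q12 
   q8    q13  q14 
   q9     q7   q8 
 * q10    q9  q10 
   q11   q15  q16 
   q12   q17  q18 
   q13   q11  q12 
   q14   q13  q14 
   q15    q3   q4 
   q16    q5   q6 
   q17   q15  q16 
   q18   q17  q18 
(> = start, * = accepting)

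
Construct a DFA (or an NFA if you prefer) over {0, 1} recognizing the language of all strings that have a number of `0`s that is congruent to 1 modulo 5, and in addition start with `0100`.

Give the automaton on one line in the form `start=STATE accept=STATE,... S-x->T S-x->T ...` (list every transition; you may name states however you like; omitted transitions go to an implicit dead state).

start=q0 accept=q12 q0-0->q1 q0-1->q2 q1-0->q3 q1-1->q4 q2-0->q5 q2-1->q2 q3-0->q6 q3-1->q3 q4-0->q7 q4-1->q5 q5-0->q3 q5-1->q5 q6-0->q8 q6-1->q6 q7-0->q9 q7-1->q3 q8-0->q2 q8-1->q8 q9-0->q10 q9-1->q9 q10-0->q11 q10-1->q10 q11-0->q12 q11-1->q11 q12-0->q13 q12-1->q12 q13-0->q9 q13-1->q13

Handle the two conditions separately and then intersect. The first has 5 states tracking the count of `0`s modulo 5; the second has 6 states tracking whether the input so far still matches the prefix `0100`. A product state is a pair (one from each), accepting exactly when both do.
14 states suffice.
          0    1  
>  q0     q1   q2 
   q1     q3   q4 
   q2     q5   q2 
   q3     q6   q3 
   q4     q7   q5 
   q5     q3   q5 
   q6     q8   q6 
   q7     q9   q3 
   q8     q2   q8 
   q9    q10   q9 
   q10   q11  q10 
   q11   q12  q11 
 * q12   q13  q12 
   q13    q9  q13 
(> = start, * = accepting)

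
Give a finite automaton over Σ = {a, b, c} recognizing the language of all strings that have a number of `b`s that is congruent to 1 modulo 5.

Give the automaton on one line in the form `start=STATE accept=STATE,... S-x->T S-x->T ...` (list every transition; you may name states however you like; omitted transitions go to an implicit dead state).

start=q0 accept=q1 q0-a->q0 q0-b->q1 q0-c->q0 q1-a->q1 q1-b->q2 q1-c->q1 q2-a->q2 q2-b->q3 q2-c->q2 q3-a->q3 q3-b->q4 q3-c->q3 q4-a->q4 q4-b->q0 q4-c->q4

Keep the running count of `b`s modulo 5: each `b` advances along the cycle q0 → q1 → q2 → q3 → q4 → q0 while other symbols loop. Accept at q1.
        a   b   c  
>  q0   q0  q1  q0 
 * q1   q1  q2  q1 
   q2   q2  q3  q2 
   q3   q3  q4  q3 
   q4   q4  q0  q4 
(> = start, * = accepting)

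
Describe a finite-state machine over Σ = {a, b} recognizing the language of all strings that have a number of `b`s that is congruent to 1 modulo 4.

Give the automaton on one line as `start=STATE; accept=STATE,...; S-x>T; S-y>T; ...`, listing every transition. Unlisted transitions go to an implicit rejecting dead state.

Keep the running count of `b`s modulo 4: each `b` advances along the cycle q0 → q1 → q2 → q3 → q0 while other symbols loop. Accept at q1.
        a   b  
>  q0   q0  q1 
 * q1   q1  q2 
   q2   q2  q3 
   q3   q3  q0 
(> = start, * = accepting)

start=q0; accept=q1; q0-a>q0; q0-b>q1; q1-a>q1; q1-b>q2; q2-a>q2; q2-b>q3; q3-a>q3; q3-b>q0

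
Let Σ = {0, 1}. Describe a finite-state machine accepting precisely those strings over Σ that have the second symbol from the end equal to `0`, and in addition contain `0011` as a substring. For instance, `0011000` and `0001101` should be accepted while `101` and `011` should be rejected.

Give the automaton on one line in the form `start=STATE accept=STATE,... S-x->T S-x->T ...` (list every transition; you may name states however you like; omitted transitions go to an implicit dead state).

start=q0 accept=q6,q7 q0-0->q1 q0-1->q0 q1-0->q2 q1-1->q0 q2-0->q2 q2-1->q3 q3-0->q1 q3-1->q4 q4-0->q5 q4-1->q4 q5-0->q6 q5-1->q7 q6-0->q6 q6-1->q7 q7-0->q5 q7-1->q4

Build one automaton per condition and run them in lockstep. The first has 7 states tracking the last 2 symbols read; the second has 5 states tracking whether and how much of `0011` has been seen. A product state is a pair (one from each), accepting exactly when both do. After merging equivalent states the machine shrinks.
An 8-state machine:
        0   1  
>  q0   q1  q0 
   q1   q2  q0 
   q2   q2  q3 
   q3   q1  q4 
   q4   q5  q4 
   q5   q6  q7 
 * q6   q6  q7 
 * q7   q5  q4 
(> = start, * = accepting)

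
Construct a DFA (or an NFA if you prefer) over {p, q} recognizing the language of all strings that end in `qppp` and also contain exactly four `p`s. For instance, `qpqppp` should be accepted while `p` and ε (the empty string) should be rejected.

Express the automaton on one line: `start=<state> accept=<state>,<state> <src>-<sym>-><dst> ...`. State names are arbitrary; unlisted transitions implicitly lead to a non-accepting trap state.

Run two small machines in parallel and take their product. One (5 states) tracks how much of the suffix `qppp` has currently been matched; the other (6 states) tracks the count of `p`s, saturating at 5. Each combined state is a pair, one component from each; accept when both components accept.
          p    q  
>  s0     s1   s2 
   s1     s3   s4 
   s2     s5   s2 
   s3     s6   s7 
   s4     s8   s4 
   s5     s9   s4 
   s6    s10  s11 
   s7    s12   s7 
   s8    s13   s7 
   s9    s14   s7 
   s10   s15  s16 
   s11   s17  s11 
   s12   s18  s11 
   s13   s19  s11 
   s14   s10  s11 
   s15   s15  s20 
   s16   s21  s16 
   s17   s22  s16 
   s18   s23  s16 
 * s19   s15  s16 
   s20   s21  s20 
   s21   s22  s20 
   s22   s23  s20 
   s23   s15  s20 
(> = start, * = accepting)

start=s0 accept=s19 s0-p->s1 s0-q->s2 s1-p->s3 s1-q->s4 s2-p->s5 s2-q->s2 s3-p->s6 s3-q->s7 s4-p->s8 s4-q->s4 s5-p->s9 s5-q->s4 s6-p->s10 s6-q->s11 s7-p->s12 s7-q->s7 s8-p->s13 s8-q->s7 s9-p->s14 s9-q->s7 s10-p->s15 s10-q->s16 s11-p->s17 s11-q->s11 s12-p->s18 s12-q->s11 s13-p->s19 s13-q->s11 s14-p->s10 s14-q->s11 s15-p->s15 s15-q->s20 s16-p->s21 s16-q->s16 s17-p->s22 s17-q->s16 s18-p->s23 s18-q->s16 s19-p->s15 s19-q->s16 s20-p->s21 s20-q->s20 s21-p->s22 s21-q->s20 s22-p->s23 s22-q->s20 s23-p->s15 s23-q->s20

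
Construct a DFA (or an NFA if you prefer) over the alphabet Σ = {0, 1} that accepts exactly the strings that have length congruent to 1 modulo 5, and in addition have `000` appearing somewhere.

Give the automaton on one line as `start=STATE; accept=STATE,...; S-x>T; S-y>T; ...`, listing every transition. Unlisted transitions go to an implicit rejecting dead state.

Handle the two conditions separately and then intersect. The first has 5 states tracking the input length modulo 5; the second has 4 states tracking whether and how much of `000` has been seen. A product state is a pair (one from each), accepting exactly when both do.
A 20-state machine:
          0    1  
>  q0     q1   q2 
   q1     q3   q4 
   q2     q5   q4 
   q3     q6   q7 
   q4     q8   q7 
   q5     q9   q7 
   q6    q10  q10 
   q7    q11  q12 
   q8    q13  q12 
   q9    q10  q12 
   q10   q14  q14 
   q11   q15   q0 
   q12   q16   q0 
   q13   q14   q0 
   q14   q17  q17 
   q15   q17   q2 
   q16   q18   q2 
 * q17   q19  q19 
   q18   q19   q4 
   q19    q6   q6 
(> = start, * = accepting)

start=q0; accept=q17; q0-0>q1; q0-1>q2; q1-0>q3; q1-1>q4; q2-0>q5; q2-1>q4; q3-0>q6; q3-1>q7; q4-0>q8; q4-1>q7; q5-0>q9; q5-1>q7; q6-0>q10; q6-1>q10; q7-0>q11; q7-1>q12; q8-0>q13; q8-1>q12; q9-0>q10; q9-1>q12; q10-0>q14; q10-1>q14; q11-0>q15; q11-1>q0; q12-0>q16; q12-1>q0; q13-0>q14; q13-1>q0; q14-0>q17; q14-1>q17; q15-0>q17; q15-1>q2; q16-0>q18; q16-1>q2; q17-0>q19; q17-1>q19; q18-0>q19; q18-1>q4; q19-0>q6; q19-1>q6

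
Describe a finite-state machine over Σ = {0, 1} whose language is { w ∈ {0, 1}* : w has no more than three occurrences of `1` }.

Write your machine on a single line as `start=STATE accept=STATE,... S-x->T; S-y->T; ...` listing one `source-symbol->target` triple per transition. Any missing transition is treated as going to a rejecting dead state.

start=s0; accept=s0,s1,s2,s3; s0-0->s0; s0-1->s1; s1-0->s1; s1-1->s2; s2-0->s2; s2-1->s3; s3-0->s3; s3-1->s4; s4-0->s4; s4-1->s4

Only the number of `1`s matters, and only up to 4. Make a chain s0 → s1 → s2 → s3 → s4 advanced by each `1` (with s4 absorbing); every other symbol self-loops. The accepting set is {s0, s1, s2, s3}.
With 5 states:
        0   1  
>* s0   s0  s1 
 * s1   s1  s2 
 * s2   s2  s3 
 * s3   s3  s4 
   s4   s4  s4 
(> = start, * = accepting)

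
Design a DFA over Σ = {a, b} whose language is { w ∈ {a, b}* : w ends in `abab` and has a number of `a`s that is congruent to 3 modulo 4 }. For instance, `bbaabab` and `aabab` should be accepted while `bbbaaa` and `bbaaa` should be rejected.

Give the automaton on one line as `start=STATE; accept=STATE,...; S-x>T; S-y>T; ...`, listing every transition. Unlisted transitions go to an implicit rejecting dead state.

start=q0; accept=q7; q0-a>q1; q0-b>q0; q1-a>q2; q1-b>q1; q2-a>q3; q2-b>q4; q3-a>q0; q3-b>q3; q4-a>q5; q4-b>q6; q5-a>q0; q5-b>q7; q6-a>q3; q6-b>q6; q7-a>q0; q7-b>q3

Build one automaton per condition and run them in lockstep. The first has 5 states tracking how much of the suffix `abab` has currently been matched; the second has 4 states tracking the count of `a`s modulo 4. A product state is a pair (one from each), accepting exactly when both do. Minimizing collapses redundant product states.
With 8 states:
        a   b  
>  q0   q1  q0 
   q1   q2  q1 
   q2   q3  q4 
   q3   q0  q3 
   q4   q5  q6 
   q5   q0  q7 
   q6   q3  q6 
 * q7   q0  q3 
(> = start, * = accepting)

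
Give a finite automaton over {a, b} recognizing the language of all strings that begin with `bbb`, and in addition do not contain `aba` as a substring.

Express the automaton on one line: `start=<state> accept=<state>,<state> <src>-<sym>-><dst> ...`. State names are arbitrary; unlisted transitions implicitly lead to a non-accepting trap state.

Run two small machines in parallel and take their product. The first has 5 states tracking whether the input so far still matches the prefix `bbb`; the second has 4 states tracking partial matches of the forbidden pattern `aba`. A product state is a pair (one from each), accepting exactly when both do.
With 11 states:
          a    b  
>  q0     q1   q2 
   q1     q1   q3 
   q2     q1   q4 
   q3     q5   q6 
   q4     q1   q7 
   q5     q5   q5 
   q6     q1   q6 
 * q7     q8   q7 
 * q8     q8   q9 
 * q9    q10   q7 
   q10   q10  q10 
(> = start, * = accepting)

start=q0 accept=q7,q8,q9 q0-a->q1 q0-b->q2 q1-a->q1 q1-b->q3 q2-a->q1 q2-b->q4 q3-a->q5 q3-b->q6 q4-a->q1 q4-b->q7 q5-a->q5 q5-b->q5 q6-a->q1 q6-b->q6 q7-a->q8 q7-b->q7 q8-a->q8 q8-b->q9 q9-a->q10 q9-b->q7 q10-a->q10 q10-b->q10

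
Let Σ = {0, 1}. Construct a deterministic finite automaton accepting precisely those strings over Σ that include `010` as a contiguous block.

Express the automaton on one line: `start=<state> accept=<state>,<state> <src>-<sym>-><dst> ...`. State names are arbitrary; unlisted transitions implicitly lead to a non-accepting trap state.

start=s0 accept=s3 s0-0->s1 s0-1->s0 s1-0->s1 s1-1->s2 s2-0->s3 s2-1->s0 s3-0->s3 s3-1->s3

States s0..s2 record the length of the longest prefix of `010` that matches the current input suffix. Reaching s3 means `010` has been seen, and we stay there forever. Accept from s3.
        0   1  
>  s0   s1  s0 
   s1   s1  s2 
   s2   s3  s0 
 * s3   s3  s3 
(> = start, * = accepting)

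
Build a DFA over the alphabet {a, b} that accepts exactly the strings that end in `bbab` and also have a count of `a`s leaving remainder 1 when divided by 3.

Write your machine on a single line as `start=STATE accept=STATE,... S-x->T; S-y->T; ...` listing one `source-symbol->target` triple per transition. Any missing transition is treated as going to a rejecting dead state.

Run two small machines in parallel and take their product. One (5 states) tracks how much of the suffix `bbab` has currently been matched; the other (3 states) tracks the count of `a`s modulo 3. Each combined state is a pair, one component from each; accept when both components accept. Minimizing collapses redundant product states.
With 7 states:
        a   b  
>  s0   s1  s2 
   s1   s3  s1 
   s2   s1  s4 
   s3   s0  s3 
   s4   s5  s4 
   s5   s3  s6 
 * s6   s3  s1 
(> = start, * = accepting)

start=s0; accept=s6; s0-a->s1; s0-b->s2; s1-a->s3; s1-b->s1; s2-a->s1; s2-b->s4; s3-a->s0; s3-b->s3; s4-a->s5; s4-b->s4; s5-a->s3; s5-b->s6; s6-a->s3; s6-b->s1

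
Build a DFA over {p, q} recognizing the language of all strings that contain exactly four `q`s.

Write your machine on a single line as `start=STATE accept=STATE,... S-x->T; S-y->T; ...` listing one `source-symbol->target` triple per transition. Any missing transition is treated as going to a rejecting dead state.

Only the number of `q`s matters, and only up to 5. Make a chain A → B → C → D → E → F advanced by each `q` (with F absorbing); every other symbol self-loops. The accepting set is {E}.
6 states suffice.
       p  q 
>  A   A  B 
   B   B  C 
   C   C  D 
   D   D  E 
 * E   E  F 
   F   F  F 
(> = start, * = accepting)

start=A; accept=E; A-p->A; A-q->B; B-p->B; B-q->C; C-p->C; C-q->D; D-p->D; D-q->E; E-p->E; E-q->F; F-p->F; F-q->F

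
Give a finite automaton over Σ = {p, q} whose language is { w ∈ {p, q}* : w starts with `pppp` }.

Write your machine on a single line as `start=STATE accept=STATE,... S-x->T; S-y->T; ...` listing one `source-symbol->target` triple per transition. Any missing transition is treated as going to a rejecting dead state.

start=S0; accept=S4; S0-p->S1; S0-q->S5; S1-p->S2; S1-q->S5; S2-p->S3; S2-q->S5; S3-p->S4; S3-q->S5; S4-p->S4; S4-q->S4; S5-p->S5; S5-q->S5

Check the first 4 symbols one by one: S0 through S3 record how many have matched `pppp` so far; any wrong symbol goes to the dead state S5. After all 4 match we enter the accepting sink S4.
A 6-state machine:
        p   q  
>  S0   S1  S5 
   S1   S2  S5 
   S2   S3  S5 
   S3   S4  S5 
 * S4   S4  S4 
   S5   S5  S5 
(> = start, * = accepting)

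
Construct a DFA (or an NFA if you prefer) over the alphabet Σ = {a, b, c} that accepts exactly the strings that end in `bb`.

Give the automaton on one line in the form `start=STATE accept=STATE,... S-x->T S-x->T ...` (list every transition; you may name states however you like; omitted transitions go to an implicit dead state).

Let each state record the length of the longest suffix of the input read so far that is also a prefix of `bb`. s1 means the last symbol is `b`; s2 means the last 2 symbols are `bb`. Accept only at s2, where the string currently ends in `bb`.
With 3 states:
        a   b   c  
>  s0   s0  s1  s0 
   s1   s0  s2  s0 
 * s2   s0  s2  s0 
(> = start, * = accepting)

start=s0 accept=s2 s0-a->s0 s0-b->s1 s0-c->s0 s1-a->s0 s1-b->s2 s1-c->s0 s2-a->s0 s2-b->s2 s2-c->s0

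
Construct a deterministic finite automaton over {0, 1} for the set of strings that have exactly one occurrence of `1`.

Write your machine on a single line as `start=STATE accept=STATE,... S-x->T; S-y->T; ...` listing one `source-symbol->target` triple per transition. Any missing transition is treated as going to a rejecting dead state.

Count `1`s, saturating at 2: state A means no `1` yet, B means one `1` seen, C means more than one. Each `1` increments (capped at C); other symbols loop. Accept from {B}.
With 3 states:
       0  1 
>  A   A  B 
 * B   B  C 
   C   C  C 
(> = start, * = accepting)

start=A; accept=B; A-0->A; A-1->B; B-0->B; B-1->C; C-0->C; C-1->C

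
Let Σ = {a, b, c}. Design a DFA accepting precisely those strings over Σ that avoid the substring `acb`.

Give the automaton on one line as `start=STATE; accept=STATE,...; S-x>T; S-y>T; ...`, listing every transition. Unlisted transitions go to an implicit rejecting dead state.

start=q0; accept=q0,q1,q2; q0-a>q1; q0-b>q0; q0-c>q0; q1-a>q1; q1-b>q0; q1-c>q2; q2-a>q1; q2-b>q3; q2-c>q0; q3-a>q3; q3-b>q3; q3-c>q3

This is the complement of 'contains `acb`'. Use the same substring-matching states — q0 through q3 holding how much of `acb` has just been matched — but flip the accepting set: everything except the trap q3 accepts.
        a   b   c  
>* q0   q1  q0  q0 
 * q1   q1  q0  q2 
 * q2   q1  q3  q0 
   q3   q3  q3  q3 
(> = start, * = accepting)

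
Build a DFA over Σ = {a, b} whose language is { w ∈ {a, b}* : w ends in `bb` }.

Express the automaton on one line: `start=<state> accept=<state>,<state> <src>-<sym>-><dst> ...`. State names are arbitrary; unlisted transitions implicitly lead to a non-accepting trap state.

Remember how much of `bb` the current input suffix matches. State s0 means no match yet; s1 means the last symbol is `b`; s2 means the last 2 symbols are `bb`. Only s2 accepts. On a mismatch, fall back to the longest proper suffix that is still a prefix of `bb`.
3 states suffice.
        a   b  
>  s0   s0  s1 
   s1   s0  s2 
 * s2   s0  s2 
(> = start, * = accepting)

start=s0 accept=s2 s0-a->s0 s0-b->s1 s1-a->s0 s1-b->s2 s2-a->s0 s2-b->s2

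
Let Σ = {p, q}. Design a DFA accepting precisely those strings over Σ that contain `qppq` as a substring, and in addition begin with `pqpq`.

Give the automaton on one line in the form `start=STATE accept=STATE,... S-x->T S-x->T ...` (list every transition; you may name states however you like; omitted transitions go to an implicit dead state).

start=S0 accept=S9 S0-p->S1 S0-q->S2 S1-p->S2 S1-q->S3 S2-p->S2 S2-q->S2 S3-p->S4 S3-q->S2 S4-p->S2 S4-q->S5 S5-p->S6 S5-q->S5 S6-p->S7 S6-q->S5 S7-p->S8 S7-q->S9 S8-p->S8 S8-q->S5 S9-p->S9 S9-q->S9

Handle the two conditions separately and then intersect. The first has 5 states tracking whether and how much of `qppq` has been seen; the second has 6 states tracking whether the input so far still matches the prefix `pqpq`. A product state is a pair (one from each), accepting exactly when both do. Minimizing collapses redundant product states.
        p   q  
>  S0   S1  S2 
   S1   S2  S3 
   S2   S2  S2 
   S3   S4  S2 
   S4   S2  S5 
   S5   S6  S5 
   S6   S7  S5 
   S7   S8  S9 
   S8   S8  S5 
 * S9   S9  S9 
(> = start, * = accepting)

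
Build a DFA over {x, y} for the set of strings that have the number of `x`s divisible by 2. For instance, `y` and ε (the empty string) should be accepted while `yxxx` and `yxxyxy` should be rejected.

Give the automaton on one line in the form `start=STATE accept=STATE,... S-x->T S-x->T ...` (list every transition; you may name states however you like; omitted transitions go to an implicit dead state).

The only thing that matters is how many `x`s have appeared, reduced mod 2. Use one state per residue: q0 for 0, …, q1 for 1. Reading `x` moves to the next residue; anything else stays put. q0 is accepting.
With 2 states:
        x   y  
>* q0   q1  q0 
   q1   q0  q1 
(> = start, * = accepting)

start=q0 accept=q0 q0-x->q1 q0-y->q0 q1-x->q0 q1-y->q1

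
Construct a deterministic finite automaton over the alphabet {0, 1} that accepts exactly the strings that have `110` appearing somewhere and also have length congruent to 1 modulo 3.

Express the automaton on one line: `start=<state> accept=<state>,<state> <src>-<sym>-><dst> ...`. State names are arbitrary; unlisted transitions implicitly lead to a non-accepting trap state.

start=q0 accept=q10 q0-0->q1 q0-1->q2 q1-0->q3 q1-1->q4 q2-0->q3 q2-1->q5 q3-0->q0 q3-1->q6 q4-0->q0 q4-1->q7 q5-0->q8 q5-1->q7 q6-0->q1 q6-1->q9 q7-0->q10 q7-1->q9 q8-0->q10 q8-1->q10 q9-0->q11 q9-1->q5 q10-0->q11 q10-1->q11 q11-0->q8 q11-1->q8

Build one automaton per condition and run them in lockstep. The first has 4 states tracking whether and how much of `110` has been seen; the second has 3 states tracking the input length modulo 3. A product state is a pair (one from each), accepting exactly when both do.
A 12-state machine:
          0    1  
>  q0     q1   q2 
   q1     q3   q4 
   q2     q3   q5 
   q3     q0   q6 
   q4     q0   q7 
   q5     q8   q7 
   q6     q1   q9 
   q7    q10   q9 
   q8    q10  q10 
   q9    q11   q5 
 * q10   q11  q11 
   q11    q8   q8 
(> = start, * = accepting)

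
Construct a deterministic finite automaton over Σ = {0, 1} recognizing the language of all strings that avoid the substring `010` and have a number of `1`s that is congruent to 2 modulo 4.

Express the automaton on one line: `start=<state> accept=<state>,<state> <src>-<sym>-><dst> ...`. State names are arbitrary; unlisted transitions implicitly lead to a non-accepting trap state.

start=S0 accept=S5,S7,S8 S0-0->S1 S0-1->S2 S1-0->S1 S1-1->S3 S2-0->S4 S2-1->S5 S3-0->S6 S3-1->S5 S4-0->S4 S4-1->S7 S5-0->S8 S5-1->S9 S6-0->S6 S6-1->S6 S7-0->S6 S7-1->S9 S8-0->S8 S8-1->S10 S9-0->S11 S9-1->S0 S10-0->S6 S10-1->S0 S11-0->S11 S11-1->S12 S12-0->S6 S12-1->S2

Handle the two conditions separately and then intersect. One (4 states) tracks partial matches of the forbidden pattern `010`; the other (4 states) tracks the count of `1`s modulo 4. Each combined state is a pair, one component from each; accept when both components accept. After merging equivalent states the machine shrinks.
13 states suffice.
          0    1  
>  S0     S1   S2 
   S1     S1   S3 
   S2     S4   S5 
   S3     S6   S5 
   S4     S4   S7 
 * S5     S8   S9 
   S6     S6   S6 
 * S7     S6   S9 
 * S8     S8  S10 
   S9    S11   S0 
   S10    S6   S0 
   S11   S11  S12 
   S12    S6   S2 
(> = start, * = accepting)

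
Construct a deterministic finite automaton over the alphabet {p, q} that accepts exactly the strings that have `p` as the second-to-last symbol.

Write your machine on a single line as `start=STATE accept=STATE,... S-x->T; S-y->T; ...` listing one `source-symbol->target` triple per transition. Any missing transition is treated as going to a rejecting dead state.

Because acceptance depends on a position counted from the end, the machine has to buffer the most recent 2 symbols. Make each state the string of the last up-to-2 symbols read; on input `x` shift the window left and append `x`. Accept when the buffered window has length 2 and begins with `p`.
        p   q  
>  s0   s1  s2 
   s1   s3  s4 
   s2   s5  s6 
 * s3   s3  s4 
 * s4   s5  s6 
   s5   s3  s4 
   s6   s5  s6 
(> = start, * = accepting)

start=s0; accept=s3,s4; s0-p->s1; s0-q->s2; s1-p->s3; s1-q->s4; s2-p->s5; s2-q->s6; s3-p->s3; s3-q->s4; s4-p->s5; s4-q->s6; s5-p->s3; s5-q->s4; s6-p->s5; s6-q->s6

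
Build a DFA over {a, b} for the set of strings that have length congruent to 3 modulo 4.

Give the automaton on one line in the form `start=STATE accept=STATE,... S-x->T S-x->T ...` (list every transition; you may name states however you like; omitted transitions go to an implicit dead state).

Count input length modulo 4: every symbol advances one step around the cycle q0 → q1 → q2 → q3 → q0. Accept at q3.
A 4-state machine:
        a   b  
>  q0   q1  q1 
   q1   q2  q2 
   q2   q3  q3 
 * q3   q0  q0 
(> = start, * = accepting)

start=q0 accept=q3 q0-a->q1 q0-b->q1 q1-a->q2 q1-b->q2 q2-a->q3 q2-b->q3 q3-a->q0 q3-b->q0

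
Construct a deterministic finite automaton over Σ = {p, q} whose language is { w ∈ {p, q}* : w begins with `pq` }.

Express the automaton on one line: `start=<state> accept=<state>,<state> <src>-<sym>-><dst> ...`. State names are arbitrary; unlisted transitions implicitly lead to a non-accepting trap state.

Check the first 2 symbols one by one: S0 through S1 record how many have matched `pq` so far; any wrong symbol goes to the dead state S3. After all 2 match we enter the accepting sink S2.
A 4-state machine:
        p   q  
>  S0   S1  S3 
   S1   S3  S2 
 * S2   S2  S2 
   S3   S3  S3 
(> = start, * = accepting)

start=S0 accept=S2 S0-p->S1 S0-q->S3 S1-p->S3 S1-q->S2 S2-p->S2 S2-q->S2 S3-p->S3 S3-q->S3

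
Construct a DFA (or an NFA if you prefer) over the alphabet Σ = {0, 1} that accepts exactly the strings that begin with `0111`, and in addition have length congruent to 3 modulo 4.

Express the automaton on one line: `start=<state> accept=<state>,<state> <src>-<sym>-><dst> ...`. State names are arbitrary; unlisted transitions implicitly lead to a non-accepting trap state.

start=s0 accept=s8 s0-0->s1 s0-1->s2 s1-0->s2 s1-1->s3 s2-0->s2 s2-1->s2 s3-0->s2 s3-1->s4 s4-0->s2 s4-1->s5 s5-0->s6 s5-1->s6 s6-0->s7 s6-1->s7 s7-0->s8 s7-1->s8 s8-0->s5 s8-1->s5

Run two small machines in parallel and take their product. One (6 states) tracks whether the input so far still matches the prefix `0111`; the other (4 states) tracks the input length modulo 4. Each combined state is a pair, one component from each; accept when both components accept. Equivalent product states are then merged.
        0   1  
>  s0   s1  s2 
   s1   s2  s3 
   s2   s2  s2 
   s3   s2  s4 
   s4   s2  s5 
   s5   s6  s6 
   s6   s7  s7 
   s7   s8  s8 
 * s8   s5  s5 
(> = start, * = accepting)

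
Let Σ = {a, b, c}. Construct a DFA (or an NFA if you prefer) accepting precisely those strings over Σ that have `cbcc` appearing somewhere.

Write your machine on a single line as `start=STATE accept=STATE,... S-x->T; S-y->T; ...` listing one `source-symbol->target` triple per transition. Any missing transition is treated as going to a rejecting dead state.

start=S0; accept=S4; S0-a->S0; S0-b->S0; S0-c->S1; S1-a->S0; S1-b->S2; S1-c->S1; S2-a->S0; S2-b->S0; S2-c->S3; S3-a->S0; S3-b->S2; S3-c->S4; S4-a->S4; S4-b->S4; S4-c->S4

Track how much of `cbcc` has been matched so far: state S0 is no progress, S4 is the absorbing accept state reached once `cbcc` has occurred. Intermediate states record partial matches; on a mismatch, fall back to the longest reusable overlap.
5 states suffice.
        a   b   c  
>  S0   S0  S0  S1 
   S1   S0  S2  S1 
   S2   S0  S0  S3 
   S3   S0  S2  S4 
 * S4   S4  S4  S4 
(> = start, * = accepting)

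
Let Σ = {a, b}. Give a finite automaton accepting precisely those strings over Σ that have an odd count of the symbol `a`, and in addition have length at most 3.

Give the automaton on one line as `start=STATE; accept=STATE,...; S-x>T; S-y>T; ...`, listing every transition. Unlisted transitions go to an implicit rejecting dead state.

start=q0; accept=q1,q4,q5; q0-a>q1; q0-b>q2; q1-a>q3; q1-b>q4; q2-a>q4; q2-b>q3; q3-a>q5; q3-b>q6; q4-a>q6; q4-b>q5; q5-a>q6; q5-b>q6; q6-a>q6; q6-b>q6

Run two small machines in parallel and take their product. One (2 states) tracks the count of `a`s modulo 2; the other (5 states) tracks the input length, saturating at 4. Each combined state is a pair, one component from each; accept when both components accept. Minimizing collapses redundant product states.
        a   b  
>  q0   q1  q2 
 * q1   q3  q4 
   q2   q4  q3 
   q3   q5  q6 
 * q4   q6  q5 
 * q5   q6  q6 
   q6   q6  q6 
(> = start, * = accepting)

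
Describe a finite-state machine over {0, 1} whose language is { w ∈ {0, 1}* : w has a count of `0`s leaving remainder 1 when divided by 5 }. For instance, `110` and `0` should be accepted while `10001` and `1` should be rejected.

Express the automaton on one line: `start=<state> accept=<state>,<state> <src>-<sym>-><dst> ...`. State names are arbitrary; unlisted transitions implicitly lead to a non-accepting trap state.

Keep the running count of `0`s modulo 5: each `0` advances along the cycle S0 → S1 → S2 → S3 → S4 → S0 while other symbols loop. Accept at S1.
With 5 states:
        0   1  
>  S0   S1  S0 
 * S1   S2  S1 
   S2   S3  S2 
   S3   S4  S3 
   S4   S0  S4 
(> = start, * = accepting)

start=S0 accept=S1 S0-0->S1 S0-1->S0 S1-0->S2 S1-1->S1 S2-0->S3 S2-1->S2 S3-0->S4 S3-1->S3 S4-0->S0 S4-1->S4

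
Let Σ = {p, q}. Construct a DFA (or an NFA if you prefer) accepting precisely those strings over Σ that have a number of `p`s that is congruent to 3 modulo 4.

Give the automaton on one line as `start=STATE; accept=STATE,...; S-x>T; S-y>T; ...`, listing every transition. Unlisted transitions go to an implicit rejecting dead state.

Keep the running count of `p`s modulo 4: each `p` advances along the cycle A → B → C → D → A while other symbols loop. Accept at D.
A 4-state machine:
       p  q 
>  A   B  A 
   B   C  B 
   C   D  C 
 * D   A  D 
(> = start, * = accepting)

start=A; accept=D; A-p>B; A-q>A; B-p>C; B-q>B; C-p>D; C-q>C; D-p>A; D-q>D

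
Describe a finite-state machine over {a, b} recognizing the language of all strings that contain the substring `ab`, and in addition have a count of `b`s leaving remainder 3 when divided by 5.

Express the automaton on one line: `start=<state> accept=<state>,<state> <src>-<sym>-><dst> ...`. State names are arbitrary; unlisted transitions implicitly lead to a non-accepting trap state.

Handle the two conditions separately and then intersect. The first has 3 states tracking whether and how much of `ab` has been seen; the second has 5 states tracking the count of `b`s modulo 5. A product state is a pair (one from each), accepting exactly when both do. After merging equivalent states the machine shrinks.
11 states suffice.
          a    b  
>  q0     q1   q2 
   q1     q1   q3 
   q2     q3   q4 
   q3     q3   q5 
   q4     q5   q6 
   q5     q5   q7 
   q6     q8   q9 
 * q7     q7  q10 
   q8     q8  q10 
   q9    q10   q0 
   q10   q10   q1 
(> = start, * = accepting)

start=q0 accept=q7 q0-a->q1 q0-b->q2 q1-a->q1 q1-b->q3 q2-a->q3 q2-b->q4 q3-a->q3 q3-b->q5 q4-a->q5 q4-b->q6 q5-a->q5 q5-b->q7 q6-a->q8 q6-b->q9 q7-a->q7 q7-b->q10 q8-a->q8 q8-b->q10 q9-a->q10 q9-b->q0 q10-a->q10 q10-b->q1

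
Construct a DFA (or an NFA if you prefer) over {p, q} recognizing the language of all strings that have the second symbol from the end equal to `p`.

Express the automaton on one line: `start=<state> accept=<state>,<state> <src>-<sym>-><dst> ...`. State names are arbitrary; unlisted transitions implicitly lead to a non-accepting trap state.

start=A accept=D,E A-p->B A-q->C B-p->D B-q->E C-p->F C-q->G D-p->D D-q->E E-p->F E-q->G F-p->D F-q->E G-p->F G-q->G

Because acceptance depends on a position counted from the end, the machine has to buffer the most recent 2 symbols. Make each state the string of the last up-to-2 symbols read; on input `x` shift the window left and append `x`. Accept when the buffered window has length 2 and begins with `p`.
With 7 states:
       p  q 
>  A   B  C 
   B   D  E 
   C   F  G 
 * D   D  E 
 * E   F  G 
   F   D  E 
   G   F  G 
(> = start, * = accepting)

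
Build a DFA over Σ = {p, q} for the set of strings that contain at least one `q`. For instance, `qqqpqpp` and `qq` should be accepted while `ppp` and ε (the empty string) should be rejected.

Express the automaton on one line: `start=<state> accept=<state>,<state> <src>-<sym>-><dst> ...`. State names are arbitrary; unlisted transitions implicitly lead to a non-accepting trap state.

Count `q`s, saturating at 2: state s0 means no `q` yet, s1 means one `q` seen, s2 means more than one. Each `q` increments (capped at s2); other symbols loop. Accept from {s1, s2}.
A 3-state machine:
        p   q  
>  s0   s0  s1 
 * s1   s1  s2 
 * s2   s2  s2 
(> = start, * = accepting)

start=s0 accept=s1,s2 s0-p->s0 s0-q->s1 s1-p->s1 s1-q->s2 s2-p->s2 s2-q->s2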